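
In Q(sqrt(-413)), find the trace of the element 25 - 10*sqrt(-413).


Tr(a + b*sqrt(d)) = (a + b*sqrt(d)) + (a - b*sqrt(d)) = 2a
= 2 * (25)
= 50

50


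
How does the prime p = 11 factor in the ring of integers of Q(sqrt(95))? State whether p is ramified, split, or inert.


K = Q(sqrt(95)). Since d mod 4 = 3, disc(K) = 380.
Check p | disc: 380 mod 11 = 6.
p does not divide disc. Compute Legendre symbol (d/p):
7^((11-1)/2) mod 11 = -1
(d/p) = -1, so p is inert: (p) stays prime with e=1, f=2, g=1.
Therefore p is inert.

inert


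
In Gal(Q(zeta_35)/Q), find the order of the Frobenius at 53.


The Frobenius at p in Gal(Q(zeta_n)/Q) = (Z/nZ)* is the class of p, so its order is ord_35(53), the smallest k >= 1 with 53^k = 1 mod 35.
n = 35 = 5 * 7, phi(35) = 24; the order divides phi(n).
Divisors of 24: 1, 2, 3, 4, 6, 8, 12, 24
Repeated squaring mod 35: 53^1 = 18, 53^2 = 9, 53^4 = 11, 53^8 = 16, 53^16 = 11
Test divisors in increasing order:
  k=1: 53^1 = 18 mod 35
  k=2: 53^2 = 9 mod 35
  k=3: 53^3 = 9 * 18 = 22 mod 35
  k=4: 53^4 = 11 mod 35
  k=6: 53^6 = 11 * 9 = 29 mod 35
  k=8: 53^8 = 16 mod 35
  k=12: 53^12 = 16 * 11 = 1 mod 35  <- first divisor giving 1
Order = 12

12


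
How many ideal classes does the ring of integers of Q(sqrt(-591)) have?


K = Q(sqrt(-591)). d mod 4 = 1, so D = disc(K) = d = -591
h(K) equals the number of primitive reduced positive-definite forms (a, b, c) = a*x^2 + b*x*y + c*y^2 with b^2 - 4ac = D,
where reduced means |b| <= a <= c, with b >= 0 whenever |b| = a or a = c, and primitive means gcd(a, b, c) = 1.
Reduced forces 3a^2 <= |D| = 591, so 1 <= a <= 14; b must have the parity of D, and c = (b^2 - D)/(4a) must be an integer >= a.
Enumerate a = 1..14, b in [-a, a]:
  a=1: (1, 1, 148)  [1]
  a=2: (2, -1, 74), (2, 1, 74)  [2]
  a=3: (3, 3, 50)  [1]
  a=4: (4, -1, 37), (4, 1, 37)  [2]
  a=5: (5, -3, 30), (5, 3, 30)  [2]
  a=6: (6, -3, 25), (6, 3, 25)  [2]
  a=7: (7, -5, 22), (7, 5, 22)  [2]
  a=8: (8, -7, 20), (8, 7, 20)  [2]
  a=9: none
  a=10: (10, -7, 16), (10, -3, 15), (10, 3, 15), (10, 7, 16)  [4]
  a=11: (11, -5, 14), (11, 5, 14)  [2]
  a=12: (12, -9, 14), (12, 9, 14)  [2]
  a=13..14: none
Total reduced forms: 1 + 2 + 1 + 2 + 2 + 2 + 2 + 2 + 4 + 2 + 2 = 22
h = 22

22


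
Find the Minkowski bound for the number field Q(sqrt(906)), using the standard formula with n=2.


d = 906, d mod 4 = 2, so disc(K) = 4d = 3624; |disc(K)| = 3624
Real quadratic field, so n = 2, s = r2 = 0, r1 = 2
M = (n!/n^n) * (4/pi)^s * sqrt(|disc(K)|) = (2!/2^2) * (4/pi)^0 * sqrt(3624)
= 0.5 * 1.000000 * 60.199668
= 30.0998

30.0998


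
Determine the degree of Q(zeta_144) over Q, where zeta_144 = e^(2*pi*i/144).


The degree equals Euler's totient phi(144).
144 = 2^4 * 3^2
phi(144) = 48

48


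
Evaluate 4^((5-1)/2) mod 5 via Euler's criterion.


p = 5 is prime and the exponent is (p-1)/2 = 2, so by Euler's criterion 4^2 = (4/5) = +1 or -1 mod 5.
Compute by square-and-multiply:
  2 = 2 (binary 10)
  Repeated squaring mod 5: 4^1 = 4, 4^2 = 1
  4^2 = 1 mod 5
Result 1: 4 is a quadratic residue mod 5.
4^2 mod 5 = 1

1


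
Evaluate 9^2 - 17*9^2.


x^2 - d*y^2
= 9^2 - 17*9^2
= 81 - 1377
= -1296

-1296


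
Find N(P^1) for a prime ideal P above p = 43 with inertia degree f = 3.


N(P^a) = p^(a*f)
= 43^(1*3)
= 43^3
= 79507

79507


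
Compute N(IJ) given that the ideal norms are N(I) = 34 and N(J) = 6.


N(IJ) = N(I) * N(J)
= 34 * 6
= 204

204


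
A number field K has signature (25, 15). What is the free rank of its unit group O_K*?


By Dirichlet's unit theorem:
rank = r1 + r2 - 1
= 25 + 15 - 1
= 39

39


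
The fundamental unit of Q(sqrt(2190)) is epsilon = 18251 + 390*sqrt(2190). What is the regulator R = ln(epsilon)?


epsilon = 18251 + 390*sqrt(2190)
= 36502.0000
R = ln(36502.0000)
= 10.5051

10.5051


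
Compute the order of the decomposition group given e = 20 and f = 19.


|D_P| = e * f
= 20 * 19
= 380

380


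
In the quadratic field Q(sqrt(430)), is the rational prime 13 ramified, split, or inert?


K = Q(sqrt(430)). Since d mod 4 = 2, disc(K) = 1720.
Check p | disc: 1720 mod 13 = 4.
p does not divide disc. Compute Legendre symbol (d/p):
1^((13-1)/2) mod 13 = 1
(d/p) = 1, so p splits: (p) = P*P' with e=1, f=1, g=2.
Therefore p is split.

split


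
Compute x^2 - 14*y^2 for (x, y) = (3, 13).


x^2 - d*y^2
= 3^2 - 14*13^2
= 9 - 2366
= -2357

-2357


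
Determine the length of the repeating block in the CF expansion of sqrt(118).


Run the CF algorithm for sqrt(118).
a_0 = floor(sqrt(118)) = 10; set m_0=0, q_0=1.
Recurrence: m' = q*a - m,  q' = (d - m'^2)/q,  a' = floor((a_0 + m')/q').
  step 1: m=10, q=18, a=1
  step 2: m=8, q=3, a=6
  step 3: m=10, q=6, a=3
  step 4: m=8, q=9, a=2
  step 5: m=10, q=2, a=10
  step 6: m=10, q=9, a=2
  step 7: m=8, q=6, a=3
  step 8: m=10, q=3, a=6
  step 9: m=8, q=18, a=1
  step 10: m=10, q=1, a=20
a_10 = 2*a_0 = 20, so the period closes here.
sqrt(118) = [10; 1, 6, 3, 2, 10, 2, 3, 6, 1, 20]
Period length = 10

10


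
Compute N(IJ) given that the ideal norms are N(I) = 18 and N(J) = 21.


N(IJ) = N(I) * N(J)
= 18 * 21
= 378

378


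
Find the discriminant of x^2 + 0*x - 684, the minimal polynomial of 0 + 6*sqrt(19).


The element 0 + 6*sqrt(19) has minimal polynomial:
x^2 + 0*x - 684
Discriminant = (0)^2 - 4*(-684)
= 0 + 2736
= 2736

2736


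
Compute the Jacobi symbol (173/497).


Compute (173/497) via quadratic reciprocity:
  reciprocity: (173/497) -> +(497/173)
  reduce: (151/173)
  reciprocity: (151/173) -> +(173/151)
  reduce: (22/151)
  pull out 2: (2/151) = +1  (since 151 mod 8 = 7)
  reciprocity: (11/151) -> -(151/11)
  reduce: (8/11)
  pull out 2: (2/11) = -1  (since 11 mod 8 = 3)
  pull out 2: (2/11) = -1  (since 11 mod 8 = 3)
  pull out 2: (2/11) = -1  (since 11 mod 8 = 3)
  (1/11) = 1
Product of signs = 1

1


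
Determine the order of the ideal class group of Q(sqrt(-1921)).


K = Q(sqrt(-1921)). d mod 4 = 3, so D = disc(K) = 4d = -7684
h(K) equals the number of primitive reduced positive-definite forms (a, b, c) = a*x^2 + b*x*y + c*y^2 with b^2 - 4ac = D,
where reduced means |b| <= a <= c, with b >= 0 whenever |b| = a or a = c, and primitive means gcd(a, b, c) = 1.
Reduced forces 3a^2 <= |D| = 7684, so 1 <= a <= 50; b must have the parity of D, and c = (b^2 - D)/(4a) must be an integer >= a.
Enumerate a = 1..50, b in [-a, a]:
  a=1: (1, 0, 1921)  [1]
  a=2: (2, 2, 961)  [1]
  a=3..4: none
  a=5: (5, -4, 385), (5, 4, 385)  [2]
  a=6: none
  a=7: (7, -4, 275), (7, 4, 275)  [2]
  a=8..9: none
  a=10: (10, -6, 193), (10, 6, 193)  [2]
  a=11: (11, -4, 175), (11, 4, 175)  [2]
  a=12: none
  a=13: (13, -8, 149), (13, 8, 149)  [2]
  a=14: (14, -10, 139), (14, 10, 139)  [2]
  a=15..16: none
  a=17: (17, 0, 113)  [1]
  a=18: none
  a=19: (19, -12, 103), (19, 12, 103)  [2]
  a=20..21: none
  a=22: (22, -18, 91), (22, 18, 91)  [2]
  a=23..24: none
  a=25: (25, -4, 77), (25, 4, 77)  [2]
  a=26: (26, -18, 77), (26, 18, 77)  [2]
  a=27..28: none
  a=29: (29, -28, 73), (29, 28, 73)  [2]
  a=30: none
  a=31: (31, -2, 62), (31, 2, 62)  [2]
  a=32..33: none
  a=34: (34, 34, 65)  [1]
  a=35: (35, -24, 59), (35, -4, 55), (35, 4, 55), (35, 24, 59)  [4]
  a=36: none
  a=37: (37, -30, 58), (37, 30, 58)  [2]
  a=38: (38, -26, 55), (38, 26, 55)  [2]
  a=39..42: none
  a=43: (43, -20, 47), (43, 20, 47)  [2]
  a=44..48: none
  a=49: (49, -46, 50), (49, 46, 50)  [2]
  a=50: none
Total reduced forms: 1 + 1 + 2 + 2 + 2 + 2 + 2 + 2 + 1 + 2 + 2 + 2 + 2 + 2 + 2 + 1 + 4 + 2 + 2 + 2 + 2 = 40
h = 40

40


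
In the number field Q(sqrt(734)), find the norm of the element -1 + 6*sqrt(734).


N(a + b*sqrt(d)) = a^2 - d*b^2
= (-1)^2 - (734)*(6)^2
= 1 - 26424
= -26423

-26423


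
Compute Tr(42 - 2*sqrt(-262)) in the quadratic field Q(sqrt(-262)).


Tr(a + b*sqrt(d)) = (a + b*sqrt(d)) + (a - b*sqrt(d)) = 2a
= 2 * (42)
= 84

84


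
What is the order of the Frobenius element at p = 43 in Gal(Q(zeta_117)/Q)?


The Frobenius at p in Gal(Q(zeta_n)/Q) = (Z/nZ)* is the class of p, so its order is ord_117(43), the smallest k >= 1 with 43^k = 1 mod 117.
n = 117 = 3^2 * 13, phi(117) = 72; the order divides phi(n).
Divisors of 72: 1, 2, 3, 4, 6, 8, 9, 12, 18, 24, 36, 72
Repeated squaring mod 117: 43^1 = 43, 43^2 = 94, 43^4 = 61, 43^8 = 94, 43^16 = 61, 43^32 = 94, 43^64 = 61
Test divisors in increasing order:
  k=1: 43^1 = 43 mod 117
  k=2: 43^2 = 94 mod 117
  k=3: 43^3 = 94 * 43 = 64 mod 117
  k=4: 43^4 = 61 mod 117
  k=6: 43^6 = 61 * 94 = 1 mod 117  <- first divisor giving 1
Order = 6

6


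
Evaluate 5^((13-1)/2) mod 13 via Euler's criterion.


p = 13 is prime and the exponent is (p-1)/2 = 6, so by Euler's criterion 5^6 = (5/13) = +1 or -1 mod 13.
Compute by square-and-multiply:
  6 = 4 + 2 (binary 110)
  Repeated squaring mod 13: 5^1 = 5, 5^2 = 12, 5^4 = 1
  5^6 = 5^4 * 5^2 = 1 * 12 mod 13
    1 * 12 = 12 = 12 mod 13
  5^6 = 12 mod 13
Result 12 = p - 1 = -1 mod 13: 5 is a quadratic non-residue mod 13. As a residue in [0, p-1] the value is 12.
5^6 mod 13 = 12

12


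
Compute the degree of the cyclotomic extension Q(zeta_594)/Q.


The degree equals Euler's totient phi(594).
594 = 2 * 3^3 * 11
phi(594) = 180

180


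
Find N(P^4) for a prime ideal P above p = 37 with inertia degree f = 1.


N(P^a) = p^(a*f)
= 37^(4*1)
= 37^4
= 1874161

1874161


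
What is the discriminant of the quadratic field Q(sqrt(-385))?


For K = Q(sqrt(d)) with d squarefree: disc(K) = d if d = 1 mod 4, and disc(K) = 4d if d = 2 or 3 mod 4.
Here d = -385, and d mod 4 = 3.
d = 3 mod 4, not 1 (O_K = Z[sqrt(d)]), so disc(K) = 4d = 4 * (-385) = -1540

-1540


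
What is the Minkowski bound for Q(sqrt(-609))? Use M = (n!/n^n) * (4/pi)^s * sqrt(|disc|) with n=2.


d = -609, d mod 4 = 3, so disc(K) = 4d = -2436; |disc(K)| = 2436
Imaginary quadratic field, so n = 2, s = r2 = 1, r1 = 0
M = (n!/n^n) * (4/pi)^s * sqrt(|disc(K)|) = (2!/2^2) * (4/pi)^1 * sqrt(2436)
= 0.5 * 1.273240 * 49.355851
= 31.4209

31.4209


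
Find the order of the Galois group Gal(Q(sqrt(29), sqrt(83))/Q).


The 2 square roots of distinct primes are multiplicatively independent over Q,
so [K:Q] = 2^2 and Gal(K/Q) is isomorphic to (Z/2Z)^2.
|Gal| = 2^2 = 4

4


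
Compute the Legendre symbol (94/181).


p = 181 is prime, so compute (94/181) with the reciprocity algorithm (Jacobi-symbol steps: pull out 2s via (2/n), flip via reciprocity, reduce):
  pull out 2: (2/181) = -1  (since 181 mod 8 = 5)
  reciprocity: (47/181) -> +(181/47)
  reduce: (40/47)
  pull out 2: (2/47) = +1  (since 47 mod 8 = 7)
  pull out 2: (2/47) = +1  (since 47 mod 8 = 7)
  pull out 2: (2/47) = +1  (since 47 mod 8 = 7)
  reciprocity: (5/47) -> +(47/5)
  reduce: (2/5)
  pull out 2: (2/5) = -1  (since 5 mod 8 = 5)
  (1/5) = 1
Product of signs = 1
(94/181) = 1

1


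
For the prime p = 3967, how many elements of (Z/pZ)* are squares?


For prime p, the number of non-zero quadratic residues is (p-1)/2.
= (3967-1)/2
= 1983

1983


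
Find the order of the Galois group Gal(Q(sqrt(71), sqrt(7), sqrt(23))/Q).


The 3 square roots of distinct primes are multiplicatively independent over Q,
so [K:Q] = 2^3 and Gal(K/Q) is isomorphic to (Z/2Z)^3.
|Gal| = 2^3 = 8

8


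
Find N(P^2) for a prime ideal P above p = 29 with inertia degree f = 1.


N(P^a) = p^(a*f)
= 29^(2*1)
= 29^2
= 841

841


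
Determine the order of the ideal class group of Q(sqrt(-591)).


K = Q(sqrt(-591)). d mod 4 = 1, so D = disc(K) = d = -591
h(K) equals the number of primitive reduced positive-definite forms (a, b, c) = a*x^2 + b*x*y + c*y^2 with b^2 - 4ac = D,
where reduced means |b| <= a <= c, with b >= 0 whenever |b| = a or a = c, and primitive means gcd(a, b, c) = 1.
Reduced forces 3a^2 <= |D| = 591, so 1 <= a <= 14; b must have the parity of D, and c = (b^2 - D)/(4a) must be an integer >= a.
Enumerate a = 1..14, b in [-a, a]:
  a=1: (1, 1, 148)  [1]
  a=2: (2, -1, 74), (2, 1, 74)  [2]
  a=3: (3, 3, 50)  [1]
  a=4: (4, -1, 37), (4, 1, 37)  [2]
  a=5: (5, -3, 30), (5, 3, 30)  [2]
  a=6: (6, -3, 25), (6, 3, 25)  [2]
  a=7: (7, -5, 22), (7, 5, 22)  [2]
  a=8: (8, -7, 20), (8, 7, 20)  [2]
  a=9: none
  a=10: (10, -7, 16), (10, -3, 15), (10, 3, 15), (10, 7, 16)  [4]
  a=11: (11, -5, 14), (11, 5, 14)  [2]
  a=12: (12, -9, 14), (12, 9, 14)  [2]
  a=13..14: none
Total reduced forms: 1 + 2 + 1 + 2 + 2 + 2 + 2 + 2 + 4 + 2 + 2 = 22
h = 22

22


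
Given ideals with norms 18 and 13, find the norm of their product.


N(IJ) = N(I) * N(J)
= 18 * 13
= 234

234


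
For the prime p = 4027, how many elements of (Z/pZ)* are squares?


For prime p, the number of non-zero quadratic residues is (p-1)/2.
= (4027-1)/2
= 2013

2013


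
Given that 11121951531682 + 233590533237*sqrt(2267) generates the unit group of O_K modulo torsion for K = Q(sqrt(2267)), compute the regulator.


epsilon = 11121951531682 + 233590533237*sqrt(2267)
= 2.2244e+13
R = ln(2.2244e+13)
= 30.7331

30.7331


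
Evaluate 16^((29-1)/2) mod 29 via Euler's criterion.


p = 29 is prime and the exponent is (p-1)/2 = 14, so by Euler's criterion 16^14 = (16/29) = +1 or -1 mod 29.
Compute by square-and-multiply:
  14 = 8 + 4 + 2 (binary 1110)
  Repeated squaring mod 29: 16^1 = 16, 16^2 = 24, 16^4 = 25, 16^8 = 16
  16^14 = 16^8 * 16^4 * 16^2 = 16 * 25 * 24 mod 29
    16 * 25 = 400 = 23 mod 29
    23 * 24 = 552 = 1 mod 29
  16^14 = 1 mod 29
Result 1: 16 is a quadratic residue mod 29.
16^14 mod 29 = 1

1


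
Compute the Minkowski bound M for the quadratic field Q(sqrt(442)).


d = 442, d mod 4 = 2, so disc(K) = 4d = 1768; |disc(K)| = 1768
Real quadratic field, so n = 2, s = r2 = 0, r1 = 2
M = (n!/n^n) * (4/pi)^s * sqrt(|disc(K)|) = (2!/2^2) * (4/pi)^0 * sqrt(1768)
= 0.5 * 1.000000 * 42.047592
= 21.0238

21.0238


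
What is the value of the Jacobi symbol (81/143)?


Compute (81/143) via quadratic reciprocity:
  reciprocity: (81/143) -> +(143/81)
  reduce: (62/81)
  pull out 2: (2/81) = +1  (since 81 mod 8 = 1)
  reciprocity: (31/81) -> +(81/31)
  reduce: (19/31)
  reciprocity: (19/31) -> -(31/19)
  reduce: (12/19)
  pull out 2: (2/19) = -1  (since 19 mod 8 = 3)
  pull out 2: (2/19) = -1  (since 19 mod 8 = 3)
  reciprocity: (3/19) -> -(19/3)
  reduce: (1/3)
  (1/3) = 1
Product of signs = 1

1


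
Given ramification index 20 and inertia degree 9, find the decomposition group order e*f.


|D_P| = e * f
= 20 * 9
= 180

180


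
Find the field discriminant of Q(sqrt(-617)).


For K = Q(sqrt(d)) with d squarefree: disc(K) = d if d = 1 mod 4, and disc(K) = 4d if d = 2 or 3 mod 4.
Here d = -617, and d mod 4 = 3.
d = 3 mod 4, not 1 (O_K = Z[sqrt(d)]), so disc(K) = 4d = 4 * (-617) = -2468

-2468


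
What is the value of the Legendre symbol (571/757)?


p = 757 is prime, so compute (571/757) with the reciprocity algorithm (Jacobi-symbol steps: pull out 2s via (2/n), flip via reciprocity, reduce):
  reciprocity: (571/757) -> +(757/571)
  reduce: (186/571)
  pull out 2: (2/571) = -1  (since 571 mod 8 = 3)
  reciprocity: (93/571) -> +(571/93)
  reduce: (13/93)
  reciprocity: (13/93) -> +(93/13)
  reduce: (2/13)
  pull out 2: (2/13) = -1  (since 13 mod 8 = 5)
  (1/13) = 1
Product of signs = 1
(571/757) = 1

1


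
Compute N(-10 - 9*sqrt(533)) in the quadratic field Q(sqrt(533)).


N(a + b*sqrt(d)) = a^2 - d*b^2
= (-10)^2 - (533)*(-9)^2
= 100 - 43173
= -43073

-43073


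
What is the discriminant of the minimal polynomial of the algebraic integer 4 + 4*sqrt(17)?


The element 4 + 4*sqrt(17) has minimal polynomial:
x^2 - 8*x - 256
Discriminant = (-8)^2 - 4*(-256)
= 64 + 1024
= 1088

1088


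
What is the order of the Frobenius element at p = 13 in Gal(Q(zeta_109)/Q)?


The Frobenius at p in Gal(Q(zeta_n)/Q) = (Z/nZ)* is the class of p, so its order is ord_109(13), the smallest k >= 1 with 13^k = 1 mod 109.
n = 109 = 109, phi(109) = 108; the order divides phi(n).
Divisors of 108: 1, 2, 3, 4, 6, 9, 12, 18, 27, 36, 54, 108
Repeated squaring mod 109: 13^1 = 13, 13^2 = 60, 13^4 = 3, 13^8 = 9, 13^16 = 81, 13^32 = 21, 13^64 = 5
Test divisors in increasing order:
  k=1: 13^1 = 13 mod 109
  k=2: 13^2 = 60 mod 109
  k=3: 13^3 = 60 * 13 = 17 mod 109
  k=4: 13^4 = 3 mod 109
  k=6: 13^6 = 3 * 60 = 71 mod 109
  k=9: 13^9 = 9 * 13 = 8 mod 109
  k=12: 13^12 = 9 * 3 = 27 mod 109
  k=18: 13^18 = 81 * 60 = 64 mod 109
  k=27: 13^27 = 81 * 9 * 60 * 13 = 76 mod 109
  k=36: 13^36 = 21 * 3 = 63 mod 109
  k=54: 13^54 = 21 * 81 * 3 * 60 = 108 mod 109
  k=108: 13^108 = 5 * 21 * 9 * 3 = 1 mod 109  <- first divisor giving 1
Order = 108

108


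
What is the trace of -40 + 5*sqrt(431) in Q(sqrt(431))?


Tr(a + b*sqrt(d)) = (a + b*sqrt(d)) + (a - b*sqrt(d)) = 2a
= 2 * (-40)
= -80

-80


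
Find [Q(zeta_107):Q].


The degree equals Euler's totient phi(107).
107 = 107
phi(107) = 106

106


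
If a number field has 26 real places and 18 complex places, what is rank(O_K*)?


By Dirichlet's unit theorem:
rank = r1 + r2 - 1
= 26 + 18 - 1
= 43

43


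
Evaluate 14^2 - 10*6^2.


x^2 - d*y^2
= 14^2 - 10*6^2
= 196 - 360
= -164

-164


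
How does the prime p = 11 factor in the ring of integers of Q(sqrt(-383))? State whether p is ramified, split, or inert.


K = Q(sqrt(-383)). Since d mod 4 = 1, disc(K) = -383.
Check p | disc: -383 mod 11 = 2.
p does not divide disc. Compute Legendre symbol (d/p):
2^((11-1)/2) mod 11 = -1
(d/p) = -1, so p is inert: (p) stays prime with e=1, f=2, g=1.
Therefore p is inert.

inert


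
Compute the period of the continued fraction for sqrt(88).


Run the CF algorithm for sqrt(88).
a_0 = floor(sqrt(88)) = 9; set m_0=0, q_0=1.
Recurrence: m' = q*a - m,  q' = (d - m'^2)/q,  a' = floor((a_0 + m')/q').
  step 1: m=9, q=7, a=2
  step 2: m=5, q=9, a=1
  step 3: m=4, q=8, a=1
  step 4: m=4, q=9, a=1
  step 5: m=5, q=7, a=2
  step 6: m=9, q=1, a=18
a_6 = 2*a_0 = 18, so the period closes here.
sqrt(88) = [9; 2, 1, 1, 1, 2, 18]
Period length = 6

6


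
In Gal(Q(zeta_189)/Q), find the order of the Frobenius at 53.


The Frobenius at p in Gal(Q(zeta_n)/Q) = (Z/nZ)* is the class of p, so its order is ord_189(53), the smallest k >= 1 with 53^k = 1 mod 189.
n = 189 = 3^3 * 7, phi(189) = 108; the order divides phi(n).
Divisors of 108: 1, 2, 3, 4, 6, 9, 12, 18, 27, 36, 54, 108
Repeated squaring mod 189: 53^1 = 53, 53^2 = 163, 53^4 = 109, 53^8 = 163, 53^16 = 109, 53^32 = 163, 53^64 = 109
Test divisors in increasing order:
  k=1: 53^1 = 53 mod 189
  k=2: 53^2 = 163 mod 189
  k=3: 53^3 = 163 * 53 = 134 mod 189
  k=4: 53^4 = 109 mod 189
  k=6: 53^6 = 109 * 163 = 1 mod 189  <- first divisor giving 1
Order = 6

6


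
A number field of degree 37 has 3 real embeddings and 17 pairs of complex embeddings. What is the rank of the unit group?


By Dirichlet's unit theorem:
rank = r1 + r2 - 1
= 3 + 17 - 1
= 19

19


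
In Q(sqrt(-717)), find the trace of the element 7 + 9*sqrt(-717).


Tr(a + b*sqrt(d)) = (a + b*sqrt(d)) + (a - b*sqrt(d)) = 2a
= 2 * (7)
= 14

14


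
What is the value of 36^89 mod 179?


p = 179 is prime and the exponent is (p-1)/2 = 89, so by Euler's criterion 36^89 = (36/179) = +1 or -1 mod 179.
Compute by square-and-multiply:
  89 = 64 + 16 + 8 + 1 (binary 1011001)
  Repeated squaring mod 179: 36^1 = 36, 36^2 = 43, 36^4 = 59, 36^8 = 80, 36^16 = 135, 36^32 = 146, 36^64 = 15
  36^89 = 36^64 * 36^16 * 36^8 * 36^1 = 15 * 135 * 80 * 36 mod 179
    15 * 135 = 2025 = 56 mod 179
    56 * 80 = 4480 = 5 mod 179
    5 * 36 = 180 = 1 mod 179
  36^89 = 1 mod 179
Result 1: 36 is a quadratic residue mod 179.
36^89 mod 179 = 1

1


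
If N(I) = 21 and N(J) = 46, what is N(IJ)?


N(IJ) = N(I) * N(J)
= 21 * 46
= 966

966


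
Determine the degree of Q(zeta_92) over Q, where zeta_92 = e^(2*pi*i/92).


The degree equals Euler's totient phi(92).
92 = 2^2 * 23
phi(92) = 44

44


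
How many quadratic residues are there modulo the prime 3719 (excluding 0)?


For prime p, the number of non-zero quadratic residues is (p-1)/2.
= (3719-1)/2
= 1859

1859


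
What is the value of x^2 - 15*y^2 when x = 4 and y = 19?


x^2 - d*y^2
= 4^2 - 15*19^2
= 16 - 5415
= -5399

-5399


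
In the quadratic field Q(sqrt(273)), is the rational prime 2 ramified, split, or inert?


K = Q(sqrt(273)). Since d mod 4 = 1, disc(K) = 273.
Check p | disc: 273 mod 2 = 1.
p=2 does not divide disc (d is 1 mod 4). 2 splits iff d = 1 mod 8.
d mod 8 = 1, so (d/2) = 1.
(d/p) = 1, so p splits: (p) = P*P' with e=1, f=1, g=2.
Therefore p is split.

split


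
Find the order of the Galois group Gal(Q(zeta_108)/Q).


|Gal(Q(zeta_108)/Q)| = phi(108)
= 36

36


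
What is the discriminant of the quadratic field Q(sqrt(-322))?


For K = Q(sqrt(d)) with d squarefree: disc(K) = d if d = 1 mod 4, and disc(K) = 4d if d = 2 or 3 mod 4.
Here d = -322, and d mod 4 = 2.
d = 2 mod 4, not 1 (O_K = Z[sqrt(d)]), so disc(K) = 4d = 4 * (-322) = -1288

-1288


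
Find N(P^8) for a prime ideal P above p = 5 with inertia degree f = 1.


N(P^a) = p^(a*f)
= 5^(8*1)
= 5^8
= 390625

390625


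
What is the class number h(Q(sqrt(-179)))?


K = Q(sqrt(-179)). d mod 4 = 1, so D = disc(K) = d = -179
h(K) equals the number of primitive reduced positive-definite forms (a, b, c) = a*x^2 + b*x*y + c*y^2 with b^2 - 4ac = D,
where reduced means |b| <= a <= c, with b >= 0 whenever |b| = a or a = c, and primitive means gcd(a, b, c) = 1.
Reduced forces 3a^2 <= |D| = 179, so 1 <= a <= 7; b must have the parity of D, and c = (b^2 - D)/(4a) must be an integer >= a.
Enumerate a = 1..7, b in [-a, a]:
  a=1: (1, 1, 45)  [1]
  a=2: none
  a=3: (3, -1, 15), (3, 1, 15)  [2]
  a=4: none
  a=5: (5, -1, 9), (5, 1, 9)  [2]
  a=6..7: none
Total reduced forms: 1 + 2 + 2 = 5
h = 5

5


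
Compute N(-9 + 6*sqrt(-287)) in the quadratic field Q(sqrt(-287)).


N(a + b*sqrt(d)) = a^2 - d*b^2
= (-9)^2 - (-287)*(6)^2
= 81 + 10332
= 10413

10413


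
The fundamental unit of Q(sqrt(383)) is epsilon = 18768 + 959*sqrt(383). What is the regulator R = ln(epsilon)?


epsilon = 18768 + 959*sqrt(383)
= 37536.0000
R = ln(37536.0000)
= 10.5331

10.5331


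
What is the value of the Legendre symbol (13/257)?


p = 257 is prime, so compute (13/257) with the reciprocity algorithm (Jacobi-symbol steps: pull out 2s via (2/n), flip via reciprocity, reduce):
  reciprocity: (13/257) -> +(257/13)
  reduce: (10/13)
  pull out 2: (2/13) = -1  (since 13 mod 8 = 5)
  reciprocity: (5/13) -> +(13/5)
  reduce: (3/5)
  reciprocity: (3/5) -> +(5/3)
  reduce: (2/3)
  pull out 2: (2/3) = -1  (since 3 mod 8 = 3)
  (1/3) = 1
Product of signs = 1
(13/257) = 1

1


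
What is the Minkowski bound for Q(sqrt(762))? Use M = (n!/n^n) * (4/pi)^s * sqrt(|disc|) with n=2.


d = 762, d mod 4 = 2, so disc(K) = 4d = 3048; |disc(K)| = 3048
Real quadratic field, so n = 2, s = r2 = 0, r1 = 2
M = (n!/n^n) * (4/pi)^s * sqrt(|disc(K)|) = (2!/2^2) * (4/pi)^0 * sqrt(3048)
= 0.5 * 1.000000 * 55.208695
= 27.6043

27.6043


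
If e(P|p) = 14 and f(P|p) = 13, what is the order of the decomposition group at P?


|D_P| = e * f
= 14 * 13
= 182

182


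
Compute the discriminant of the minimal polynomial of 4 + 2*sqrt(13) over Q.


The element 4 + 2*sqrt(13) has minimal polynomial:
x^2 - 8*x - 36
Discriminant = (-8)^2 - 4*(-36)
= 64 + 144
= 208

208


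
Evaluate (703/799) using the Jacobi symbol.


Compute (703/799) via quadratic reciprocity:
  reciprocity: (703/799) -> -(799/703)
  reduce: (96/703)
  pull out 2: (2/703) = +1  (since 703 mod 8 = 7)
  pull out 2: (2/703) = +1  (since 703 mod 8 = 7)
  pull out 2: (2/703) = +1  (since 703 mod 8 = 7)
  pull out 2: (2/703) = +1  (since 703 mod 8 = 7)
  pull out 2: (2/703) = +1  (since 703 mod 8 = 7)
  reciprocity: (3/703) -> -(703/3)
  reduce: (1/3)
  (1/3) = 1
Product of signs = 1

1


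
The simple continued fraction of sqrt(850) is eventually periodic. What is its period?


Run the CF algorithm for sqrt(850).
a_0 = floor(sqrt(850)) = 29; set m_0=0, q_0=1.
Recurrence: m' = q*a - m,  q' = (d - m'^2)/q,  a' = floor((a_0 + m')/q').
  step 1: m=29, q=9, a=6
  step 2: m=25, q=25, a=2
  step 3: m=25, q=9, a=6
  step 4: m=29, q=1, a=58
a_4 = 2*a_0 = 58, so the period closes here.
sqrt(850) = [29; 6, 2, 6, 58]
Period length = 4

4


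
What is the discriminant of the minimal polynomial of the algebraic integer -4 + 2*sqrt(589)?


The element -4 + 2*sqrt(589) has minimal polynomial:
x^2 + 8*x - 2340
Discriminant = (8)^2 - 4*(-2340)
= 64 + 9360
= 9424

9424


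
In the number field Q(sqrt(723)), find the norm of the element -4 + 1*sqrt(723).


N(a + b*sqrt(d)) = a^2 - d*b^2
= (-4)^2 - (723)*(1)^2
= 16 - 723
= -707

-707


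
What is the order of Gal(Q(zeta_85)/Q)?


|Gal(Q(zeta_85)/Q)| = phi(85)
= 64

64


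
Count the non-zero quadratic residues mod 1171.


For prime p, the number of non-zero quadratic residues is (p-1)/2.
= (1171-1)/2
= 585

585


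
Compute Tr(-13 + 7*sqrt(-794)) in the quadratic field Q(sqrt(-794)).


Tr(a + b*sqrt(d)) = (a + b*sqrt(d)) + (a - b*sqrt(d)) = 2a
= 2 * (-13)
= -26

-26


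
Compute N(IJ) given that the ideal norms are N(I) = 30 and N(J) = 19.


N(IJ) = N(I) * N(J)
= 30 * 19
= 570

570


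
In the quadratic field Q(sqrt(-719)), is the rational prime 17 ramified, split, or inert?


K = Q(sqrt(-719)). Since d mod 4 = 1, disc(K) = -719.
Check p | disc: -719 mod 17 = 12.
p does not divide disc. Compute Legendre symbol (d/p):
12^((17-1)/2) mod 17 = -1
(d/p) = -1, so p is inert: (p) stays prime with e=1, f=2, g=1.
Therefore p is inert.

inert


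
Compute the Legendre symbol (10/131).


p = 131 is prime, so compute (10/131) with the reciprocity algorithm (Jacobi-symbol steps: pull out 2s via (2/n), flip via reciprocity, reduce):
  pull out 2: (2/131) = -1  (since 131 mod 8 = 3)
  reciprocity: (5/131) -> +(131/5)
  reduce: (1/5)
  (1/5) = 1
Product of signs = -1
(10/131) = -1

-1


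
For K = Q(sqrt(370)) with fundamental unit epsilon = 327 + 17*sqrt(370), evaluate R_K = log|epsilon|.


epsilon = 327 + 17*sqrt(370)
= 654.0015
R = ln(654.0015)
= 6.4831

6.4831


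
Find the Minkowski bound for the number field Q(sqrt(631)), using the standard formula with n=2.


d = 631, d mod 4 = 3, so disc(K) = 4d = 2524; |disc(K)| = 2524
Real quadratic field, so n = 2, s = r2 = 0, r1 = 2
M = (n!/n^n) * (4/pi)^s * sqrt(|disc(K)|) = (2!/2^2) * (4/pi)^0 * sqrt(2524)
= 0.5 * 1.000000 * 50.239427
= 25.1197

25.1197


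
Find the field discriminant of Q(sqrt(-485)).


For K = Q(sqrt(d)) with d squarefree: disc(K) = d if d = 1 mod 4, and disc(K) = 4d if d = 2 or 3 mod 4.
Here d = -485, and d mod 4 = 3.
d = 3 mod 4, not 1 (O_K = Z[sqrt(d)]), so disc(K) = 4d = 4 * (-485) = -1940

-1940


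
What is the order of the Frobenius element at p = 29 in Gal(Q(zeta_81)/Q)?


The Frobenius at p in Gal(Q(zeta_n)/Q) = (Z/nZ)* is the class of p, so its order is ord_81(29), the smallest k >= 1 with 29^k = 1 mod 81.
n = 81 = 3^4, phi(81) = 54; the order divides phi(n).
Divisors of 54: 1, 2, 3, 6, 9, 18, 27, 54
Repeated squaring mod 81: 29^1 = 29, 29^2 = 31, 29^4 = 70, 29^8 = 40, 29^16 = 61, 29^32 = 76
Test divisors in increasing order:
  k=1: 29^1 = 29 mod 81
  k=2: 29^2 = 31 mod 81
  k=3: 29^3 = 31 * 29 = 8 mod 81
  k=6: 29^6 = 70 * 31 = 64 mod 81
  k=9: 29^9 = 40 * 29 = 26 mod 81
  k=18: 29^18 = 61 * 31 = 28 mod 81
  k=27: 29^27 = 61 * 40 * 31 * 29 = 80 mod 81
  k=54: 29^54 = 76 * 61 * 70 * 31 = 1 mod 81  <- first divisor giving 1
Order = 54

54


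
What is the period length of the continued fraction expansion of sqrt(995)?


Run the CF algorithm for sqrt(995).
a_0 = floor(sqrt(995)) = 31; set m_0=0, q_0=1.
Recurrence: m' = q*a - m,  q' = (d - m'^2)/q,  a' = floor((a_0 + m')/q').
  step 1: m=31, q=34, a=1
  step 2: m=3, q=29, a=1
  step 3: m=26, q=11, a=5
  step 4: m=29, q=14, a=4
  step 5: m=27, q=19, a=3
  step 6: m=30, q=5, a=12
  step 7: m=30, q=19, a=3
  step 8: m=27, q=14, a=4
  step 9: m=29, q=11, a=5
  step 10: m=26, q=29, a=1
  step 11: m=3, q=34, a=1
  step 12: m=31, q=1, a=62
a_12 = 2*a_0 = 62, so the period closes here.
sqrt(995) = [31; 1, 1, 5, 4, 3, 12, 3, 4, 5, 1, 1, 62]
Period length = 12

12


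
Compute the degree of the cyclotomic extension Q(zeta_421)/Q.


The degree equals Euler's totient phi(421).
421 = 421
phi(421) = 420

420


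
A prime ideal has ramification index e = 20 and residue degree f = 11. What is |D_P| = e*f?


|D_P| = e * f
= 20 * 11
= 220

220


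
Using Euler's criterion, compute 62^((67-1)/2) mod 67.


p = 67 is prime and the exponent is (p-1)/2 = 33, so by Euler's criterion 62^33 = (62/67) = +1 or -1 mod 67.
Compute by square-and-multiply:
  33 = 32 + 1 (binary 100001)
  Repeated squaring mod 67: 62^1 = 62, 62^2 = 25, 62^4 = 22, 62^8 = 15, 62^16 = 24, 62^32 = 40
  62^33 = 62^32 * 62^1 = 40 * 62 mod 67
    40 * 62 = 2480 = 1 mod 67
  62^33 = 1 mod 67
Result 1: 62 is a quadratic residue mod 67.
62^33 mod 67 = 1

1


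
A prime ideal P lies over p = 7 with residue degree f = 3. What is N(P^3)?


N(P^a) = p^(a*f)
= 7^(3*3)
= 7^9
= 40353607

40353607


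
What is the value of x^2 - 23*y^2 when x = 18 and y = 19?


x^2 - d*y^2
= 18^2 - 23*19^2
= 324 - 8303
= -7979

-7979


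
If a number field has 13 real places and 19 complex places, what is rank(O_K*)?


By Dirichlet's unit theorem:
rank = r1 + r2 - 1
= 13 + 19 - 1
= 31

31


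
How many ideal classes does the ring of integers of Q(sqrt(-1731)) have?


K = Q(sqrt(-1731)). d mod 4 = 1, so D = disc(K) = d = -1731
h(K) equals the number of primitive reduced positive-definite forms (a, b, c) = a*x^2 + b*x*y + c*y^2 with b^2 - 4ac = D,
where reduced means |b| <= a <= c, with b >= 0 whenever |b| = a or a = c, and primitive means gcd(a, b, c) = 1.
Reduced forces 3a^2 <= |D| = 1731, so 1 <= a <= 24; b must have the parity of D, and c = (b^2 - D)/(4a) must be an integer >= a.
Enumerate a = 1..24, b in [-a, a]:
  a=1: (1, 1, 433)  [1]
  a=2: none
  a=3: (3, 3, 145)  [1]
  a=4: none
  a=5: (5, -3, 87), (5, 3, 87)  [2]
  a=6..14: none
  a=15: (15, -3, 29), (15, 3, 29)  [2]
  a=16..18: none
  a=19: (19, -13, 25), (19, 13, 25)  [2]
  a=20..24: none
Total reduced forms: 1 + 1 + 2 + 2 + 2 = 8
h = 8

8


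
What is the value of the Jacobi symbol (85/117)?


Compute (85/117) via quadratic reciprocity:
  reciprocity: (85/117) -> +(117/85)
  reduce: (32/85)
  pull out 2: (2/85) = -1  (since 85 mod 8 = 5)
  pull out 2: (2/85) = -1  (since 85 mod 8 = 5)
  pull out 2: (2/85) = -1  (since 85 mod 8 = 5)
  pull out 2: (2/85) = -1  (since 85 mod 8 = 5)
  pull out 2: (2/85) = -1  (since 85 mod 8 = 5)
  (1/85) = 1
Product of signs = -1

-1


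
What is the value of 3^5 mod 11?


p = 11 is prime and the exponent is (p-1)/2 = 5, so by Euler's criterion 3^5 = (3/11) = +1 or -1 mod 11.
Compute by square-and-multiply:
  5 = 4 + 1 (binary 101)
  Repeated squaring mod 11: 3^1 = 3, 3^2 = 9, 3^4 = 4
  3^5 = 3^4 * 3^1 = 4 * 3 mod 11
    4 * 3 = 12 = 1 mod 11
  3^5 = 1 mod 11
Result 1: 3 is a quadratic residue mod 11.
3^5 mod 11 = 1

1


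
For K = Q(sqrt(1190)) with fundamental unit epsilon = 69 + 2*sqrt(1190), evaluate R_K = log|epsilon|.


epsilon = 69 + 2*sqrt(1190)
= 137.9928
R = ln(137.9928)
= 4.9272

4.9272


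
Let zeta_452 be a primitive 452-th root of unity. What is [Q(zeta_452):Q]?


The degree equals Euler's totient phi(452).
452 = 2^2 * 113
phi(452) = 224

224


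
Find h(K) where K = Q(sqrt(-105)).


K = Q(sqrt(-105)). d mod 4 = 3, so D = disc(K) = 4d = -420
h(K) equals the number of primitive reduced positive-definite forms (a, b, c) = a*x^2 + b*x*y + c*y^2 with b^2 - 4ac = D,
where reduced means |b| <= a <= c, with b >= 0 whenever |b| = a or a = c, and primitive means gcd(a, b, c) = 1.
Reduced forces 3a^2 <= |D| = 420, so 1 <= a <= 11; b must have the parity of D, and c = (b^2 - D)/(4a) must be an integer >= a.
Enumerate a = 1..11, b in [-a, a]:
  a=1: (1, 0, 105)  [1]
  a=2: (2, 2, 53)  [1]
  a=3: (3, 0, 35)  [1]
  a=4: none
  a=5: (5, 0, 21)  [1]
  a=6: (6, 6, 19)  [1]
  a=7: (7, 0, 15)  [1]
  a=8..9: none
  a=10: (10, 10, 13)  [1]
  a=11: (11, 8, 11)  [1]
Total reduced forms: 1 + 1 + 1 + 1 + 1 + 1 + 1 + 1 = 8
h = 8

8


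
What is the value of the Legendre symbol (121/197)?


p = 197 is prime, so compute (121/197) with the reciprocity algorithm (Jacobi-symbol steps: pull out 2s via (2/n), flip via reciprocity, reduce):
  reciprocity: (121/197) -> +(197/121)
  reduce: (76/121)
  pull out 2: (2/121) = +1  (since 121 mod 8 = 1)
  pull out 2: (2/121) = +1  (since 121 mod 8 = 1)
  reciprocity: (19/121) -> +(121/19)
  reduce: (7/19)
  reciprocity: (7/19) -> -(19/7)
  reduce: (5/7)
  reciprocity: (5/7) -> +(7/5)
  reduce: (2/5)
  pull out 2: (2/5) = -1  (since 5 mod 8 = 5)
  (1/5) = 1
Product of signs = 1
(121/197) = 1

1


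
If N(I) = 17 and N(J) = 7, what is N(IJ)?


N(IJ) = N(I) * N(J)
= 17 * 7
= 119

119


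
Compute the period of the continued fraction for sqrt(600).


Run the CF algorithm for sqrt(600).
a_0 = floor(sqrt(600)) = 24; set m_0=0, q_0=1.
Recurrence: m' = q*a - m,  q' = (d - m'^2)/q,  a' = floor((a_0 + m')/q').
  step 1: m=24, q=24, a=2
  step 2: m=24, q=1, a=48
a_2 = 2*a_0 = 48, so the period closes here.
sqrt(600) = [24; 2, 48]
Period length = 2

2


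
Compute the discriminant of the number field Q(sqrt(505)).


For K = Q(sqrt(d)) with d squarefree: disc(K) = d if d = 1 mod 4, and disc(K) = 4d if d = 2 or 3 mod 4.
Here d = 505, and d mod 4 = 1.
d = 1 mod 4 (O_K = Z[(1+sqrt(d))/2]), so disc(K) = d = 505

505


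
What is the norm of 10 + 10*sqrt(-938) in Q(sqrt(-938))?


N(a + b*sqrt(d)) = a^2 - d*b^2
= (10)^2 - (-938)*(10)^2
= 100 + 93800
= 93900

93900


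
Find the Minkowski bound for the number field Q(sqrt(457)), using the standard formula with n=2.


d = 457, d mod 4 = 1, so disc(K) = d = 457; |disc(K)| = 457
Real quadratic field, so n = 2, s = r2 = 0, r1 = 2
M = (n!/n^n) * (4/pi)^s * sqrt(|disc(K)|) = (2!/2^2) * (4/pi)^0 * sqrt(457)
= 0.5 * 1.000000 * 21.377558
= 10.6888

10.6888


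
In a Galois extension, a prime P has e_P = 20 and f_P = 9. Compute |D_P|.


|D_P| = e * f
= 20 * 9
= 180

180


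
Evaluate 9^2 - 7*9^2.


x^2 - d*y^2
= 9^2 - 7*9^2
= 81 - 567
= -486

-486


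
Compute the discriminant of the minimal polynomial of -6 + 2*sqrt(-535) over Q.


The element -6 + 2*sqrt(-535) has minimal polynomial:
x^2 + 12*x + 2176
Discriminant = (12)^2 - 4*(2176)
= 144 - 8704
= -8560

-8560


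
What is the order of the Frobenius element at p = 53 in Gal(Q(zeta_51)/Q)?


The Frobenius at p in Gal(Q(zeta_n)/Q) = (Z/nZ)* is the class of p, so its order is ord_51(53), the smallest k >= 1 with 53^k = 1 mod 51.
n = 51 = 3 * 17, phi(51) = 32; the order divides phi(n).
Divisors of 32: 1, 2, 4, 8, 16, 32
Repeated squaring mod 51: 53^1 = 2, 53^2 = 4, 53^4 = 16, 53^8 = 1, 53^16 = 1, 53^32 = 1
Test divisors in increasing order:
  k=1: 53^1 = 2 mod 51
  k=2: 53^2 = 4 mod 51
  k=4: 53^4 = 16 mod 51
  k=8: 53^8 = 1 mod 51  <- first divisor giving 1
Order = 8

8


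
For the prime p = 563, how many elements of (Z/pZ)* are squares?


For prime p, the number of non-zero quadratic residues is (p-1)/2.
= (563-1)/2
= 281

281


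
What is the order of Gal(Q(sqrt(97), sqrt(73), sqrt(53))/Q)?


The 3 square roots of distinct primes are multiplicatively independent over Q,
so [K:Q] = 2^3 and Gal(K/Q) is isomorphic to (Z/2Z)^3.
|Gal| = 2^3 = 8

8


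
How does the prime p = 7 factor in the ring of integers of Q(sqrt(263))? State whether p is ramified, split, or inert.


K = Q(sqrt(263)). Since d mod 4 = 3, disc(K) = 1052.
Check p | disc: 1052 mod 7 = 2.
p does not divide disc. Compute Legendre symbol (d/p):
4^((7-1)/2) mod 7 = 1
(d/p) = 1, so p splits: (p) = P*P' with e=1, f=1, g=2.
Therefore p is split.

split


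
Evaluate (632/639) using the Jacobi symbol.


Compute (632/639) via quadratic reciprocity:
  pull out 2: (2/639) = +1  (since 639 mod 8 = 7)
  pull out 2: (2/639) = +1  (since 639 mod 8 = 7)
  pull out 2: (2/639) = +1  (since 639 mod 8 = 7)
  reciprocity: (79/639) -> -(639/79)
  reduce: (7/79)
  reciprocity: (7/79) -> -(79/7)
  reduce: (2/7)
  pull out 2: (2/7) = +1  (since 7 mod 8 = 7)
  (1/7) = 1
Product of signs = 1

1


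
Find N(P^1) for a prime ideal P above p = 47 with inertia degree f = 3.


N(P^a) = p^(a*f)
= 47^(1*3)
= 47^3
= 103823

103823


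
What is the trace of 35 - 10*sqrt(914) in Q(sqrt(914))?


Tr(a + b*sqrt(d)) = (a + b*sqrt(d)) + (a - b*sqrt(d)) = 2a
= 2 * (35)
= 70

70


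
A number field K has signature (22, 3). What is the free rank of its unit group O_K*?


By Dirichlet's unit theorem:
rank = r1 + r2 - 1
= 22 + 3 - 1
= 24

24


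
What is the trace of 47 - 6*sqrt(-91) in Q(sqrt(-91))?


Tr(a + b*sqrt(d)) = (a + b*sqrt(d)) + (a - b*sqrt(d)) = 2a
= 2 * (47)
= 94

94


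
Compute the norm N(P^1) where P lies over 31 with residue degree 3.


N(P^a) = p^(a*f)
= 31^(1*3)
= 31^3
= 29791

29791


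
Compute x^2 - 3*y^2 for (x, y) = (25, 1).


x^2 - d*y^2
= 25^2 - 3*1^2
= 625 - 3
= 622

622


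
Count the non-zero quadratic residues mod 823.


For prime p, the number of non-zero quadratic residues is (p-1)/2.
= (823-1)/2
= 411

411


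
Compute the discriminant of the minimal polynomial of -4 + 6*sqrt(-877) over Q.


The element -4 + 6*sqrt(-877) has minimal polynomial:
x^2 + 8*x + 31588
Discriminant = (8)^2 - 4*(31588)
= 64 - 126352
= -126288

-126288


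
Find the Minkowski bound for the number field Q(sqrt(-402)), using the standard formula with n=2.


d = -402, d mod 4 = 2, so disc(K) = 4d = -1608; |disc(K)| = 1608
Imaginary quadratic field, so n = 2, s = r2 = 1, r1 = 0
M = (n!/n^n) * (4/pi)^s * sqrt(|disc(K)|) = (2!/2^2) * (4/pi)^1 * sqrt(1608)
= 0.5 * 1.273240 * 40.099875
= 25.5284

25.5284


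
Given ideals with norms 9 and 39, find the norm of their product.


N(IJ) = N(I) * N(J)
= 9 * 39
= 351

351


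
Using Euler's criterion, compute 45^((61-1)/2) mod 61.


p = 61 is prime and the exponent is (p-1)/2 = 30, so by Euler's criterion 45^30 = (45/61) = +1 or -1 mod 61.
Compute by square-and-multiply:
  30 = 16 + 8 + 4 + 2 (binary 11110)
  Repeated squaring mod 61: 45^1 = 45, 45^2 = 12, 45^4 = 22, 45^8 = 57, 45^16 = 16
  45^30 = 45^16 * 45^8 * 45^4 * 45^2 = 16 * 57 * 22 * 12 mod 61
    16 * 57 = 912 = 58 mod 61
    58 * 22 = 1276 = 56 mod 61
    56 * 12 = 672 = 1 mod 61
  45^30 = 1 mod 61
Result 1: 45 is a quadratic residue mod 61.
45^30 mod 61 = 1

1


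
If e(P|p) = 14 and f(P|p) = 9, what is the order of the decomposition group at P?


|D_P| = e * f
= 14 * 9
= 126

126


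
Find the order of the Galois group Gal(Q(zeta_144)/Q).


|Gal(Q(zeta_144)/Q)| = phi(144)
= 48

48


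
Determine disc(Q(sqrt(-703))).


For K = Q(sqrt(d)) with d squarefree: disc(K) = d if d = 1 mod 4, and disc(K) = 4d if d = 2 or 3 mod 4.
Here d = -703, and d mod 4 = 1.
d = 1 mod 4 (O_K = Z[(1+sqrt(d))/2]), so disc(K) = d = -703

-703


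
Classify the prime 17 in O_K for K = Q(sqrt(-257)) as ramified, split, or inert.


K = Q(sqrt(-257)). Since d mod 4 = 3, disc(K) = -1028.
Check p | disc: -1028 mod 17 = 9.
p does not divide disc. Compute Legendre symbol (d/p):
15^((17-1)/2) mod 17 = 1
(d/p) = 1, so p splits: (p) = P*P' with e=1, f=1, g=2.
Therefore p is split.

split


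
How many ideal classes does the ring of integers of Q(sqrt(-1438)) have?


K = Q(sqrt(-1438)). d mod 4 = 2, so D = disc(K) = 4d = -5752
h(K) equals the number of primitive reduced positive-definite forms (a, b, c) = a*x^2 + b*x*y + c*y^2 with b^2 - 4ac = D,
where reduced means |b| <= a <= c, with b >= 0 whenever |b| = a or a = c, and primitive means gcd(a, b, c) = 1.
Reduced forces 3a^2 <= |D| = 5752, so 1 <= a <= 43; b must have the parity of D, and c = (b^2 - D)/(4a) must be an integer >= a.
Enumerate a = 1..43, b in [-a, a]:
  a=1: (1, 0, 1438)  [1]
  a=2: (2, 0, 719)  [1]
  a=3..6: none
  a=7: (7, -4, 206), (7, 4, 206)  [2]
  a=8..10: none
  a=11: (11, -10, 133), (11, 10, 133)  [2]
  a=12..13: none
  a=14: (14, -4, 103), (14, 4, 103)  [2]
  a=15..18: none
  a=19: (19, -10, 77), (19, 10, 77)  [2]
  a=20..21: none
  a=22: (22, -12, 67), (22, 12, 67)  [2]
  a=23..30: none
  a=31: (31, -18, 49), (31, 18, 49)  [2]
  a=32..37: none
  a=38: (38, -28, 43), (38, 28, 43)  [2]
  a=39..43: none
Total reduced forms: 1 + 1 + 2 + 2 + 2 + 2 + 2 + 2 + 2 = 16
h = 16

16
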